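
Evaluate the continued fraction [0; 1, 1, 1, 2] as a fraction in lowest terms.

Fold from the inside: start with 2/1.
  1 + 1/2 = 3/2
  1 + 2/3 = 5/3
  1 + 3/5 = 8/5
  0 + 5/8 = 5/8

5/8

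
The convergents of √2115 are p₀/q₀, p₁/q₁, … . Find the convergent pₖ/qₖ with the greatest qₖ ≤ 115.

4231/92

√2115 = [45; 1, 90, …] (period length 2).
Convergents:
  p_0/q_0 = 45/1
  p_1/q_1 = 46/1
  p_2/q_2 = 4185/91
  p_3/q_3 = 4231/92
  p_4/q_4 = 384975/8371
q_3 = 92 ≤ 115 < 8371 = q_4, so the answer is 4231/92.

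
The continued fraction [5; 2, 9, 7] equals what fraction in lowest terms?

739/135

Fold from the inside: start with 7/1.
  9 + 1/7 = 64/7
  2 + 7/64 = 135/64
  5 + 64/135 = 739/135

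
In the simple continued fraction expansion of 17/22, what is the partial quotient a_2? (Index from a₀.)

3

17 = 0·22 + 17   →  a_0 = 0
22 = 1·17 + 5   →  a_1 = 1
17 = 3·5 + 2   →  a_2 = 3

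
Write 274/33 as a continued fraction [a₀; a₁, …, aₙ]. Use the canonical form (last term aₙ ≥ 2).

274 = 8·33 + 10
33 = 3·10 + 3
10 = 3·3 + 1
3 = 3·1 + 0  (stop)
So 274/33 = [8; 3, 3, 3].

[8; 3, 3, 3]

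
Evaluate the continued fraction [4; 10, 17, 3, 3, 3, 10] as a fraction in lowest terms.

Fold from the inside: start with 10/1.
  3 + 1/10 = 31/10
  3 + 10/31 = 103/31
  3 + 31/103 = 340/103
  17 + 103/340 = 5883/340
  10 + 340/5883 = 59170/5883
  4 + 5883/59170 = 242563/59170

242563/59170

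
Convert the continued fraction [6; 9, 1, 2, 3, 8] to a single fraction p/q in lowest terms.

Using pₖ = aₖpₖ₋₁ + pₖ₋₂ and qₖ = aₖqₖ₋₁ + qₖ₋₂:
  k=0: a=6, p=6, q=1
  k=1: a=9, p=55, q=9
  k=2: a=1, p=61, q=10
  k=3: a=2, p=177, q=29
  k=4: a=3, p=592, q=97
  k=5: a=8, p=4913, q=805

4913/805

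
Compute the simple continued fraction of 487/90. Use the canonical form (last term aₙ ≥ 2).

[5; 2, 2, 3, 5]

487 = 5×90 + 37
90 = 2×37 + 16
37 = 2×16 + 5
16 = 3×5 + 1
5 = 5×1 + 0  (stop)
So 487/90 = [5; 2, 2, 3, 5].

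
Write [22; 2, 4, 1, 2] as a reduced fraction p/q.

696/31

Using pₖ = aₖpₖ₋₁ + pₖ₋₂ and qₖ = aₖqₖ₋₁ + qₖ₋₂:
  k=0: a=22, p=22, q=1
  k=1: a=2, p=45, q=2
  k=2: a=4, p=202, q=9
  k=3: a=1, p=247, q=11
  k=4: a=2, p=696, q=31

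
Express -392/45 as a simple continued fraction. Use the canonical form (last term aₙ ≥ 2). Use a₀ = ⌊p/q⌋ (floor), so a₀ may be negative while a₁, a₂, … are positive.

[-9; 3, 2, 6]

-392 = -9*45 + 13
45 = 3*13 + 6
13 = 2*6 + 1
6 = 6*1 + 0  (stop)
So -392/45 = [-9; 3, 2, 6].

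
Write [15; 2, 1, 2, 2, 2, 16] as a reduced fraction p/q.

11604/755

Using pₖ = aₖpₖ₋₁ + pₖ₋₂ and qₖ = aₖqₖ₋₁ + qₖ₋₂:
  k=0: a=15, p=15, q=1
  k=1: a=2, p=31, q=2
  k=2: a=1, p=46, q=3
  k=3: a=2, p=123, q=8
  k=4: a=2, p=292, q=19
  k=5: a=2, p=707, q=46
  k=6: a=16, p=11604, q=755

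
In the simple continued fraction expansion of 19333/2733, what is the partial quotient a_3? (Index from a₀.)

19333 = 7·2733 + 202   →  a_0 = 7
2733 = 13·202 + 107   →  a_1 = 13
202 = 1·107 + 95   →  a_2 = 1
107 = 1·95 + 12   →  a_3 = 1

1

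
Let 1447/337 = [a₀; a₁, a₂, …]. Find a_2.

2

1447 = 4·337 + 99   →  a_0 = 4
337 = 3·99 + 40   →  a_1 = 3
99 = 2·40 + 19   →  a_2 = 2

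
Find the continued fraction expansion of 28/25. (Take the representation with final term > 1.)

[1; 8, 3]

28 = 1·25 + 3
25 = 8·3 + 1
3 = 3·1 + 0  (stop)
So 28/25 = [1; 8, 3].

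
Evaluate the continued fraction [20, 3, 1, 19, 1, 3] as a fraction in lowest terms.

6643/328

Using pₖ = aₖpₖ₋₁ + pₖ₋₂ and qₖ = aₖqₖ₋₁ + qₖ₋₂:
  k=0: a=20, p=20, q=1
  k=1: a=3, p=61, q=3
  k=2: a=1, p=81, q=4
  k=3: a=19, p=1600, q=79
  k=4: a=1, p=1681, q=83
  k=5: a=3, p=6643, q=328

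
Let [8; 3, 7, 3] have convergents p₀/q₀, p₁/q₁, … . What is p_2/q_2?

Using pₖ = aₖpₖ₋₁ + pₖ₋₂, qₖ = aₖqₖ₋₁ + qₖ₋₂ (with p₋₁=1, p₋₂=0, q₋₁=0, q₋₂=1):
  k=0: a=8, p=8, q=1
  k=1: a=3, p=25, q=3
  k=2: a=7, p=183, q=22

183/22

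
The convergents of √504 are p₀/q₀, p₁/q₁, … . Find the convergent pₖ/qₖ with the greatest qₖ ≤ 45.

√504 = [22; 2, 4, 2, 44, …] (period length 4).
Convergents:
  p_0/q_0 = 22/1
  p_1/q_1 = 45/2
  p_2/q_2 = 202/9
  p_3/q_3 = 449/20
  p_4/q_4 = 19958/889
q_3 = 20 ≤ 45 < 889 = q_4, so the answer is 449/20.

449/20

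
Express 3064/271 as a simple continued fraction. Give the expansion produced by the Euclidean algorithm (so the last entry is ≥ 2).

[11; 3, 3, 1, 3, 2, 2]

3064 = 11*271 + 83
271 = 3*83 + 22
83 = 3*22 + 17
22 = 1*17 + 5
17 = 3*5 + 2
5 = 2*2 + 1
2 = 2*1 + 0  (stop)
So 3064/271 = [11; 3, 3, 1, 3, 2, 2].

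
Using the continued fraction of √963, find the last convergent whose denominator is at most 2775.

√963 = [31; 31, 62, …] (period length 2).
Convergents:
  p_0/q_0 = 31/1
  p_1/q_1 = 962/31
  p_2/q_2 = 59675/1923
  p_3/q_3 = 1850887/59644
q_2 = 1923 ≤ 2775 < 59644 = q_3, so the answer is 59675/1923.

59675/1923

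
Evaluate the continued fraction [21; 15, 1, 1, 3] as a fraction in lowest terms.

2296/109

Fold from the inside: start with 3/1.
  1 + 1/3 = 4/3
  1 + 3/4 = 7/4
  15 + 4/7 = 109/7
  21 + 7/109 = 2296/109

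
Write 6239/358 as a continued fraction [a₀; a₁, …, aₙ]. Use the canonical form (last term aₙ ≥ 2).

[17; 2, 2, 1, 16, 3]

6239 = 17×358 + 153
358 = 2×153 + 52
153 = 2×52 + 49
52 = 1×49 + 3
49 = 16×3 + 1
3 = 3×1 + 0  (stop)
So 6239/358 = [17; 2, 2, 1, 16, 3].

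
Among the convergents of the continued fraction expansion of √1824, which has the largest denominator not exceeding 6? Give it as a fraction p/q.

√1824 = [42; 1, 2, 2, 2, 1, 84, …] (period length 6).
Convergents:
  p_0/q_0 = 42/1
  p_1/q_1 = 43/1
  p_2/q_2 = 128/3
  p_3/q_3 = 299/7
q_2 = 3 ≤ 6 < 7 = q_3, so the answer is 128/3.

128/3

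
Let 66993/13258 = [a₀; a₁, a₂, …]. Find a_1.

66993 = 5·13258 + 703   →  a_0 = 5
13258 = 18·703 + 604   →  a_1 = 18

18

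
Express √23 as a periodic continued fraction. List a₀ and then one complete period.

[4; 1, 3, 1, 8]

a₀ = ⌊√23⌋ = 4.
With m₀=0, d₀=1 and mₖ₊₁ = dₖaₖ − mₖ, dₖ₊₁ = (n − mₖ₊₁²)/dₖ, aₖ₊₁ = ⌊(a₀+mₖ₊₁)/dₖ₊₁⌋:
  k=1: m=4, d=7, a=1
  k=2: m=3, d=2, a=3
  k=3: m=3, d=7, a=1
  k=4: m=4, d=1, a=8
d=1 and a=2a₀=8 at k=4, so the next step gives (m, d) = (4, 7) again — its k=1 value — and the period has length 4.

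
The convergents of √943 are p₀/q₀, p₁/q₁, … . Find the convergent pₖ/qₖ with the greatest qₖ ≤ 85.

737/24

√943 = [30; 1, 2, 2, 2, 1, 60, …] (period length 6).
Convergents:
  p_0/q_0 = 30/1
  p_1/q_1 = 31/1
  p_2/q_2 = 92/3
  p_3/q_3 = 215/7
  p_4/q_4 = 522/17
  p_5/q_5 = 737/24
  p_6/q_6 = 44742/1457
q_5 = 24 ≤ 85 < 1457 = q_6, so the answer is 737/24.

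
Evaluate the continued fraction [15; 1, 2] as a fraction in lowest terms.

47/3

Fold from the inside: start with 2/1.
  1 + 1/2 = 3/2
  15 + 2/3 = 47/3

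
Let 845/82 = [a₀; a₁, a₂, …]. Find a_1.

845 = 10·82 + 25   →  a_0 = 10
82 = 3·25 + 7   →  a_1 = 3

3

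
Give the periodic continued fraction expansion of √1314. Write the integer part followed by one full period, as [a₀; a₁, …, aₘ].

[36; 4, 72]

a₀ = ⌊√1314⌋ = 36.
With m₀=0, d₀=1 and mₖ₊₁ = dₖaₖ − mₖ, dₖ₊₁ = (n − mₖ₊₁²)/dₖ, aₖ₊₁ = ⌊(a₀+mₖ₊₁)/dₖ₊₁⌋:
  k=1: m=36, d=18, a=4
  k=2: m=36, d=1, a=72
d=1 and a=2a₀=72 at k=2, so the next step gives (m, d) = (36, 18) again — its k=1 value — and the period has length 2.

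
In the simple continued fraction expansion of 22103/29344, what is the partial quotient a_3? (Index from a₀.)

19

22103 = 0·29344 + 22103   →  a_0 = 0
29344 = 1·22103 + 7241   →  a_1 = 1
22103 = 3·7241 + 380   →  a_2 = 3
7241 = 19·380 + 21   →  a_3 = 19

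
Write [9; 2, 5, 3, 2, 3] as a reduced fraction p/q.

Fold from the inside: start with 3/1.
  2 + 1/3 = 7/3
  3 + 3/7 = 24/7
  5 + 7/24 = 127/24
  2 + 24/127 = 278/127
  9 + 127/278 = 2629/278

2629/278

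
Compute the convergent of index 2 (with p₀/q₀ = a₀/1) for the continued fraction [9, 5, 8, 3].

Using pₖ = aₖpₖ₋₁ + pₖ₋₂, qₖ = aₖqₖ₋₁ + qₖ₋₂ (with p₋₁=1, p₋₂=0, q₋₁=0, q₋₂=1):
  k=0: a=9, p=9, q=1
  k=1: a=5, p=46, q=5
  k=2: a=8, p=377, q=41

377/41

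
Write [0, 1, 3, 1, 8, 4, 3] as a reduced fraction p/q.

467/587

Fold from the inside: start with 3/1.
  4 + 1/3 = 13/3
  8 + 3/13 = 107/13
  1 + 13/107 = 120/107
  3 + 107/120 = 467/120
  1 + 120/467 = 587/467
  0 + 467/587 = 467/587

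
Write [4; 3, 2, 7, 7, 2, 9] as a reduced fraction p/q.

Using pₖ = aₖpₖ₋₁ + pₖ₋₂ and qₖ = aₖqₖ₋₁ + qₖ₋₂:
  k=0: a=4, p=4, q=1
  k=1: a=3, p=13, q=3
  k=2: a=2, p=30, q=7
  k=3: a=7, p=223, q=52
  k=4: a=7, p=1591, q=371
  k=5: a=2, p=3405, q=794
  k=6: a=9, p=32236, q=7517

32236/7517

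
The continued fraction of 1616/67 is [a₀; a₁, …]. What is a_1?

1616 = 24·67 + 8   →  a_0 = 24
67 = 8·8 + 3   →  a_1 = 8

8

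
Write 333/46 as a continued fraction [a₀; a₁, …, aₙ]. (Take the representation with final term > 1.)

[7; 4, 5, 2]

333 = 7*46 + 11
46 = 4*11 + 2
11 = 5*2 + 1
2 = 2*1 + 0  (stop)
So 333/46 = [7; 4, 5, 2].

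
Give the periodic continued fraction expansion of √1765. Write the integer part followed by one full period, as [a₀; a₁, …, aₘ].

[42; 84]

a₀ = ⌊√1765⌋ = 42.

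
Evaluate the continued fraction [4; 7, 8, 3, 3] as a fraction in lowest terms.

2447/591

Fold from the inside: start with 3/1.
  3 + 1/3 = 10/3
  8 + 3/10 = 83/10
  7 + 10/83 = 591/83
  4 + 83/591 = 2447/591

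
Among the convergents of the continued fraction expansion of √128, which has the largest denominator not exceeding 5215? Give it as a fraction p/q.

√128 = [11; 3, 5, 3, 22, …] (period length 4).
Convergents:
  p_0/q_0 = 11/1
  p_1/q_1 = 34/3
  p_2/q_2 = 181/16
  p_3/q_3 = 577/51
  p_4/q_4 = 12875/1138
  p_5/q_5 = 39202/3465
  p_6/q_6 = 208885/18463
q_5 = 3465 ≤ 5215 < 18463 = q_6, so the answer is 39202/3465.

39202/3465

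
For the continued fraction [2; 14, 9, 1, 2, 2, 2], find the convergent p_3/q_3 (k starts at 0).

292/141

Using pₖ = aₖpₖ₋₁ + pₖ₋₂, qₖ = aₖqₖ₋₁ + qₖ₋₂ (with p₋₁=1, p₋₂=0, q₋₁=0, q₋₂=1):
  k=0: a=2, p=2, q=1
  k=1: a=14, p=29, q=14
  k=2: a=9, p=263, q=127
  k=3: a=1, p=292, q=141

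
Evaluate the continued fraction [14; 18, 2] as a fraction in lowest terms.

520/37

Fold from the inside: start with 2/1.
  18 + 1/2 = 37/2
  14 + 2/37 = 520/37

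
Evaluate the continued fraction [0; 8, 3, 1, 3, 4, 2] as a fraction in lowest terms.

143/1182

Fold from the inside: start with 2/1.
  4 + 1/2 = 9/2
  3 + 2/9 = 29/9
  1 + 9/29 = 38/29
  3 + 29/38 = 143/38
  8 + 38/143 = 1182/143
  0 + 143/1182 = 143/1182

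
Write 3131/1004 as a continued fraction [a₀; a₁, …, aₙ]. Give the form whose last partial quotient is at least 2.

[3; 8, 2, 3, 2, 7]

3131 = 3×1004 + 119
1004 = 8×119 + 52
119 = 2×52 + 15
52 = 3×15 + 7
15 = 2×7 + 1
7 = 7×1 + 0  (stop)
So 3131/1004 = [3; 8, 2, 3, 2, 7].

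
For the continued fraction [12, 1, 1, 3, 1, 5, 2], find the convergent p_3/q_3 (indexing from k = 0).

88/7

Using pₖ = aₖpₖ₋₁ + pₖ₋₂, qₖ = aₖqₖ₋₁ + qₖ₋₂ (with p₋₁=1, p₋₂=0, q₋₁=0, q₋₂=1):
  k=0: a=12, p=12, q=1
  k=1: a=1, p=13, q=1
  k=2: a=1, p=25, q=2
  k=3: a=3, p=88, q=7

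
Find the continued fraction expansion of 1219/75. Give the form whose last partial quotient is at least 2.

[16; 3, 1, 18]

1219 = 16·75 + 19
75 = 3·19 + 18
19 = 1·18 + 1
18 = 18·1 + 0  (stop)
So 1219/75 = [16; 3, 1, 18].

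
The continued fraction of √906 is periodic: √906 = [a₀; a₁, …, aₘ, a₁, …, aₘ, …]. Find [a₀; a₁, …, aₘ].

[30; 10, 60]

a₀ = ⌊√906⌋ = 30.
With m₀=0, d₀=1 and mₖ₊₁ = dₖaₖ − mₖ, dₖ₊₁ = (n − mₖ₊₁²)/dₖ, aₖ₊₁ = ⌊(a₀+mₖ₊₁)/dₖ₊₁⌋:
  k=1: m=30, d=6, a=10
  k=2: m=30, d=1, a=60
d=1 and a=2a₀=60 at k=2, so the next step gives (m, d) = (30, 6) again — its k=1 value — and the period has length 2.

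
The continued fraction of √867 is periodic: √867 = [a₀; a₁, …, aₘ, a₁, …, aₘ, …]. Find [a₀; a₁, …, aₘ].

[29; 2, 4, 29, 4, 2, 58]

a₀ = ⌊√867⌋ = 29.
With m₀=0, d₀=1 and mₖ₊₁ = dₖaₖ − mₖ, dₖ₊₁ = (n − mₖ₊₁²)/dₖ, aₖ₊₁ = ⌊(a₀+mₖ₊₁)/dₖ₊₁⌋:
  k=1: m=29, d=26, a=2
  k=2: m=23, d=13, a=4
  k=3: m=29, d=2, a=29
  k=4: m=29, d=13, a=4
  k=5: m=23, d=26, a=2
  k=6: m=29, d=1, a=58
d=1 and a=2a₀=58 at k=6, so the next step gives (m, d) = (29, 26) again — its k=1 value — and the period has length 6.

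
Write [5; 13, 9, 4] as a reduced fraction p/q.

2462/485

Fold from the inside: start with 4/1.
  9 + 1/4 = 37/4
  13 + 4/37 = 485/37
  5 + 37/485 = 2462/485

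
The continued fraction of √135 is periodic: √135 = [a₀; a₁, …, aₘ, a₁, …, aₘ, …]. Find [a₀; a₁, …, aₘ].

a₀ = ⌊√135⌋ = 11.
With m₀=0, d₀=1 and mₖ₊₁ = dₖaₖ − mₖ, dₖ₊₁ = (n − mₖ₊₁²)/dₖ, aₖ₊₁ = ⌊(a₀+mₖ₊₁)/dₖ₊₁⌋:
  k=1: m=11, d=14, a=1
  k=2: m=3, d=9, a=1
  k=3: m=6, d=11, a=1
  k=4: m=5, d=10, a=1
  k=5: m=5, d=11, a=1
  k=6: m=6, d=9, a=1
  k=7: m=3, d=14, a=1
  k=8: m=11, d=1, a=22
d=1 and a=2a₀=22 at k=8, so the next step gives (m, d) = (11, 14) again — its k=1 value — and the period has length 8.

[11; 1, 1, 1, 1, 1, 1, 1, 22]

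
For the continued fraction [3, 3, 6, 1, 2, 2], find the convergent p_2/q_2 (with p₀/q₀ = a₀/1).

Using pₖ = aₖpₖ₋₁ + pₖ₋₂, qₖ = aₖqₖ₋₁ + qₖ₋₂ (with p₋₁=1, p₋₂=0, q₋₁=0, q₋₂=1):
  k=0: a=3, p=3, q=1
  k=1: a=3, p=10, q=3
  k=2: a=6, p=63, q=19

63/19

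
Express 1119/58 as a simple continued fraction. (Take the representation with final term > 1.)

1119 = 19×58 + 17
58 = 3×17 + 7
17 = 2×7 + 3
7 = 2×3 + 1
3 = 3×1 + 0  (stop)
So 1119/58 = [19; 3, 2, 2, 3].

[19; 3, 2, 2, 3]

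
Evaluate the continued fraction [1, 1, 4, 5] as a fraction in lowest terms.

47/26

Using pₖ = aₖpₖ₋₁ + pₖ₋₂ and qₖ = aₖqₖ₋₁ + qₖ₋₂:
  k=0: a=1, p=1, q=1
  k=1: a=1, p=2, q=1
  k=2: a=4, p=9, q=5
  k=3: a=5, p=47, q=26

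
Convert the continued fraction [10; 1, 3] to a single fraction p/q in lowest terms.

43/4

Using pₖ = aₖpₖ₋₁ + pₖ₋₂ and qₖ = aₖqₖ₋₁ + qₖ₋₂:
  k=0: a=10, p=10, q=1
  k=1: a=1, p=11, q=1
  k=2: a=3, p=43, q=4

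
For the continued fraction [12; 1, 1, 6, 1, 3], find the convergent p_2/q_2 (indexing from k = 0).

Using pₖ = aₖpₖ₋₁ + pₖ₋₂, qₖ = aₖqₖ₋₁ + qₖ₋₂ (with p₋₁=1, p₋₂=0, q₋₁=0, q₋₂=1):
  k=0: a=12, p=12, q=1
  k=1: a=1, p=13, q=1
  k=2: a=1, p=25, q=2

25/2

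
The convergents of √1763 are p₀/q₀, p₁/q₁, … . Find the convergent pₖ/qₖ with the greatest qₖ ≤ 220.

3527/84

√1763 = [41; 1, 82, …] (period length 2).
Convergents:
  p_0/q_0 = 41/1
  p_1/q_1 = 42/1
  p_2/q_2 = 3485/83
  p_3/q_3 = 3527/84
  p_4/q_4 = 292699/6971
q_3 = 84 ≤ 220 < 6971 = q_4, so the answer is 3527/84.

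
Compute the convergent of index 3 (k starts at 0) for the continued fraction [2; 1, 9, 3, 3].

Using pₖ = aₖpₖ₋₁ + pₖ₋₂, qₖ = aₖqₖ₋₁ + qₖ₋₂ (with p₋₁=1, p₋₂=0, q₋₁=0, q₋₂=1):
  k=0: a=2, p=2, q=1
  k=1: a=1, p=3, q=1
  k=2: a=9, p=29, q=10
  k=3: a=3, p=90, q=31

90/31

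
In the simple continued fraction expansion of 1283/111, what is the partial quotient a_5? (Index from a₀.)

3

1283 = 11·111 + 62   →  a_0 = 11
111 = 1·62 + 49   →  a_1 = 1
62 = 1·49 + 13   →  a_2 = 1
49 = 3·13 + 10   →  a_3 = 3
13 = 1·10 + 3   →  a_4 = 1
10 = 3·3 + 1   →  a_5 = 3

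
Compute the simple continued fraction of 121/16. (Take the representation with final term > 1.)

121 = 7·16 + 9
16 = 1·9 + 7
9 = 1·7 + 2
7 = 3·2 + 1
2 = 2·1 + 0  (stop)
So 121/16 = [7; 1, 1, 3, 2].

[7; 1, 1, 3, 2]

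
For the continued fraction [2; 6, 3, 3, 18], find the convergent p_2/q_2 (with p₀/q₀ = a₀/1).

41/19

Using pₖ = aₖpₖ₋₁ + pₖ₋₂, qₖ = aₖqₖ₋₁ + qₖ₋₂ (with p₋₁=1, p₋₂=0, q₋₁=0, q₋₂=1):
  k=0: a=2, p=2, q=1
  k=1: a=6, p=13, q=6
  k=2: a=3, p=41, q=19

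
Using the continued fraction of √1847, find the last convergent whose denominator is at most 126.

√1847 = [42; 1, 41, 1, 84, …] (period length 4).
Convergents:
  p_0/q_0 = 42/1
  p_1/q_1 = 43/1
  p_2/q_2 = 1805/42
  p_3/q_3 = 1848/43
  p_4/q_4 = 157037/3654
q_3 = 43 ≤ 126 < 3654 = q_4, so the answer is 1848/43.

1848/43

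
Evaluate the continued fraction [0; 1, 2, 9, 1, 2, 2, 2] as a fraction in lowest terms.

347/512

Using pₖ = aₖpₖ₋₁ + pₖ₋₂ and qₖ = aₖqₖ₋₁ + qₖ₋₂:
  k=0: a=0, p=0, q=1
  k=1: a=1, p=1, q=1
  k=2: a=2, p=2, q=3
  k=3: a=9, p=19, q=28
  k=4: a=1, p=21, q=31
  k=5: a=2, p=61, q=90
  k=6: a=2, p=143, q=211
  k=7: a=2, p=347, q=512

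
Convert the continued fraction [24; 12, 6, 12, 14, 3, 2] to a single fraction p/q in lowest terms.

2150806/89311

Fold from the inside: start with 2/1.
  3 + 1/2 = 7/2
  14 + 2/7 = 100/7
  12 + 7/100 = 1207/100
  6 + 100/1207 = 7342/1207
  12 + 1207/7342 = 89311/7342
  24 + 7342/89311 = 2150806/89311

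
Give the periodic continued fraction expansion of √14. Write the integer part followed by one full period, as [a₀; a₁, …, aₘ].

[3; 1, 2, 1, 6]

a₀ = ⌊√14⌋ = 3.
With m₀=0, d₀=1 and mₖ₊₁ = dₖaₖ − mₖ, dₖ₊₁ = (n − mₖ₊₁²)/dₖ, aₖ₊₁ = ⌊(a₀+mₖ₊₁)/dₖ₊₁⌋:
  k=1: m=3, d=5, a=1
  k=2: m=2, d=2, a=2
  k=3: m=2, d=5, a=1
  k=4: m=3, d=1, a=6
d=1 and a=2a₀=6 at k=4, so the next step gives (m, d) = (3, 5) again — its k=1 value — and the period has length 4.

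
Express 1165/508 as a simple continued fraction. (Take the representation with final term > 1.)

1165 = 2·508 + 149
508 = 3·149 + 61
149 = 2·61 + 27
61 = 2·27 + 7
27 = 3·7 + 6
7 = 1·6 + 1
6 = 6·1 + 0  (stop)
So 1165/508 = [2; 3, 2, 2, 3, 1, 6].

[2; 3, 2, 2, 3, 1, 6]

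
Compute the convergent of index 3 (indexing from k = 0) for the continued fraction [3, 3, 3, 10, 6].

Using pₖ = aₖpₖ₋₁ + pₖ₋₂, qₖ = aₖqₖ₋₁ + qₖ₋₂ (with p₋₁=1, p₋₂=0, q₋₁=0, q₋₂=1):
  k=0: a=3, p=3, q=1
  k=1: a=3, p=10, q=3
  k=2: a=3, p=33, q=10
  k=3: a=10, p=340, q=103

340/103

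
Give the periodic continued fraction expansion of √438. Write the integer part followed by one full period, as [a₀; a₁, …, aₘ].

a₀ = ⌊√438⌋ = 20.

[20; 1, 12, 1, 40]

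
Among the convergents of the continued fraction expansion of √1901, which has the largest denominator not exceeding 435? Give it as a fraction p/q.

√1901 = [43; 1, 1, 1, 1, 86, …] (period length 5).
Convergents:
  p_0/q_0 = 43/1
  p_1/q_1 = 44/1
  p_2/q_2 = 87/2
  p_3/q_3 = 131/3
  p_4/q_4 = 218/5
  p_5/q_5 = 18879/433
  p_6/q_6 = 19097/438
q_5 = 433 ≤ 435 < 438 = q_6, so the answer is 18879/433.

18879/433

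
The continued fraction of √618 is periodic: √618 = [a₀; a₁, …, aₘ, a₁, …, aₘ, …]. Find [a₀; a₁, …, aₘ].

[24; 1, 6, 8, 6, 1, 48]

a₀ = ⌊√618⌋ = 24.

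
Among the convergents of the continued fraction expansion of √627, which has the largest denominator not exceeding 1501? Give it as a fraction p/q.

√627 = [25; 25, 50, …] (period length 2).
Convergents:
  p_0/q_0 = 25/1
  p_1/q_1 = 626/25
  p_2/q_2 = 31325/1251
  p_3/q_3 = 783751/31300
q_2 = 1251 ≤ 1501 < 31300 = q_3, so the answer is 31325/1251.

31325/1251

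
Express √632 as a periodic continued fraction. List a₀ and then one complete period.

[25; 7, 6, 7, 50]

a₀ = ⌊√632⌋ = 25.
With m₀=0, d₀=1 and mₖ₊₁ = dₖaₖ − mₖ, dₖ₊₁ = (n − mₖ₊₁²)/dₖ, aₖ₊₁ = ⌊(a₀+mₖ₊₁)/dₖ₊₁⌋:
  k=1: m=25, d=7, a=7
  k=2: m=24, d=8, a=6
  k=3: m=24, d=7, a=7
  k=4: m=25, d=1, a=50
d=1 and a=2a₀=50 at k=4, so the next step gives (m, d) = (25, 7) again — its k=1 value — and the period has length 4.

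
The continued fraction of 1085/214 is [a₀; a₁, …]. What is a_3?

1

1085 = 5·214 + 15   →  a_0 = 5
214 = 14·15 + 4   →  a_1 = 14
15 = 3·4 + 3   →  a_2 = 3
4 = 1·3 + 1   →  a_3 = 1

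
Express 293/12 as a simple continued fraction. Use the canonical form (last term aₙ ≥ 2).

[24; 2, 2, 2]

293 = 24*12 + 5
12 = 2*5 + 2
5 = 2*2 + 1
2 = 2*1 + 0  (stop)
So 293/12 = [24; 2, 2, 2].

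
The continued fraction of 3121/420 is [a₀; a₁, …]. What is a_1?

3121 = 7·420 + 181   →  a_0 = 7
420 = 2·181 + 58   →  a_1 = 2

2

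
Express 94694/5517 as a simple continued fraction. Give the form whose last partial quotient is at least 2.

[17; 6, 10, 2, 2, 17]

94694 = 17×5517 + 905
5517 = 6×905 + 87
905 = 10×87 + 35
87 = 2×35 + 17
35 = 2×17 + 1
17 = 17×1 + 0  (stop)
So 94694/5517 = [17; 6, 10, 2, 2, 17].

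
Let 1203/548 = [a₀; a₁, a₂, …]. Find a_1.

5

1203 = 2·548 + 107   →  a_0 = 2
548 = 5·107 + 13   →  a_1 = 5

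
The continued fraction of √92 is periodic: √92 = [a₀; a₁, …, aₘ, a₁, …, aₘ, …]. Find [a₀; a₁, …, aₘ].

[9; 1, 1, 2, 4, 2, 1, 1, 18]

a₀ = ⌊√92⌋ = 9.
With m₀=0, d₀=1 and mₖ₊₁ = dₖaₖ − mₖ, dₖ₊₁ = (n − mₖ₊₁²)/dₖ, aₖ₊₁ = ⌊(a₀+mₖ₊₁)/dₖ₊₁⌋:
  k=1: m=9, d=11, a=1
  k=2: m=2, d=8, a=1
  k=3: m=6, d=7, a=2
  k=4: m=8, d=4, a=4
  k=5: m=8, d=7, a=2
  k=6: m=6, d=8, a=1
  k=7: m=2, d=11, a=1
  k=8: m=9, d=1, a=18
d=1 and a=2a₀=18 at k=8, so the next step gives (m, d) = (9, 11) again — its k=1 value — and the period has length 8.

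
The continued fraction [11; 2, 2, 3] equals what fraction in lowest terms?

194/17

Using pₖ = aₖpₖ₋₁ + pₖ₋₂ and qₖ = aₖqₖ₋₁ + qₖ₋₂:
  k=0: a=11, p=11, q=1
  k=1: a=2, p=23, q=2
  k=2: a=2, p=57, q=5
  k=3: a=3, p=194, q=17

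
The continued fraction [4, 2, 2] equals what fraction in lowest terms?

22/5

Fold from the inside: start with 2/1.
  2 + 1/2 = 5/2
  4 + 2/5 = 22/5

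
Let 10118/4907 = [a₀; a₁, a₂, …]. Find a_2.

10118 = 2·4907 + 304   →  a_0 = 2
4907 = 16·304 + 43   →  a_1 = 16
304 = 7·43 + 3   →  a_2 = 7

7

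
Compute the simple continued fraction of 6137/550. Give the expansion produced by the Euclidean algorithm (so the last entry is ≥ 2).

6137 = 11×550 + 87
550 = 6×87 + 28
87 = 3×28 + 3
28 = 9×3 + 1
3 = 3×1 + 0  (stop)
So 6137/550 = [11; 6, 3, 9, 3].

[11; 6, 3, 9, 3]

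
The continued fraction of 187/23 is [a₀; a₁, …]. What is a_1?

7

187 = 8·23 + 3   →  a_0 = 8
23 = 7·3 + 2   →  a_1 = 7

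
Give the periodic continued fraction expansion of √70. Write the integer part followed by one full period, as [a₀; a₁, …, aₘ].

a₀ = ⌊√70⌋ = 8.
With m₀=0, d₀=1 and mₖ₊₁ = dₖaₖ − mₖ, dₖ₊₁ = (n − mₖ₊₁²)/dₖ, aₖ₊₁ = ⌊(a₀+mₖ₊₁)/dₖ₊₁⌋:
  k=1: m=8, d=6, a=2
  k=2: m=4, d=9, a=1
  k=3: m=5, d=5, a=2
  k=4: m=5, d=9, a=1
  k=5: m=4, d=6, a=2
  k=6: m=8, d=1, a=16
d=1 and a=2a₀=16 at k=6, so the next step gives (m, d) = (8, 6) again — its k=1 value — and the period has length 6.

[8; 2, 1, 2, 1, 2, 16]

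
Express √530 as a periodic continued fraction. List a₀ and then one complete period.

a₀ = ⌊√530⌋ = 23.
With m₀=0, d₀=1 and mₖ₊₁ = dₖaₖ − mₖ, dₖ₊₁ = (n − mₖ₊₁²)/dₖ, aₖ₊₁ = ⌊(a₀+mₖ₊₁)/dₖ₊₁⌋:
  k=1: m=23, d=1, a=46
d=1 and a=2a₀=46 at k=1, so the next step gives (m, d) = (23, 1) again — its k=1 value — and the period has length 1.

[23; 46]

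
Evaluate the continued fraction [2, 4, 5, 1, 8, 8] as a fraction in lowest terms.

Using pₖ = aₖpₖ₋₁ + pₖ₋₂ and qₖ = aₖqₖ₋₁ + qₖ₋₂:
  k=0: a=2, p=2, q=1
  k=1: a=4, p=9, q=4
  k=2: a=5, p=47, q=21
  k=3: a=1, p=56, q=25
  k=4: a=8, p=495, q=221
  k=5: a=8, p=4016, q=1793

4016/1793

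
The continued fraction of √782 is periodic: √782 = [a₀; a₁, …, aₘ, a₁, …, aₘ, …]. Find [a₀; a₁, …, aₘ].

[27; 1, 26, 1, 54]

a₀ = ⌊√782⌋ = 27.
With m₀=0, d₀=1 and mₖ₊₁ = dₖaₖ − mₖ, dₖ₊₁ = (n − mₖ₊₁²)/dₖ, aₖ₊₁ = ⌊(a₀+mₖ₊₁)/dₖ₊₁⌋:
  k=1: m=27, d=53, a=1
  k=2: m=26, d=2, a=26
  k=3: m=26, d=53, a=1
  k=4: m=27, d=1, a=54
d=1 and a=2a₀=54 at k=4, so the next step gives (m, d) = (27, 53) again — its k=1 value — and the period has length 4.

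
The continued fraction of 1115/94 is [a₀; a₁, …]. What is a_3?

4

1115 = 11·94 + 81   →  a_0 = 11
94 = 1·81 + 13   →  a_1 = 1
81 = 6·13 + 3   →  a_2 = 6
13 = 4·3 + 1   →  a_3 = 4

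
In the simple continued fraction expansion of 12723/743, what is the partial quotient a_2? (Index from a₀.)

12723 = 17·743 + 92   →  a_0 = 17
743 = 8·92 + 7   →  a_1 = 8
92 = 13·7 + 1   →  a_2 = 13

13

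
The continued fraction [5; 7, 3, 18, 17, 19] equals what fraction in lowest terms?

Fold from the inside: start with 19/1.
  17 + 1/19 = 324/19
  18 + 19/324 = 5851/324
  3 + 324/5851 = 17877/5851
  7 + 5851/17877 = 130990/17877
  5 + 17877/130990 = 672827/130990

672827/130990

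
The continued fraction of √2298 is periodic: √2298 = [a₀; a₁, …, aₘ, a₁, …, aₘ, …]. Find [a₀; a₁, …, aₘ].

[47; 1, 14, 1, 94]

a₀ = ⌊√2298⌋ = 47.
With m₀=0, d₀=1 and mₖ₊₁ = dₖaₖ − mₖ, dₖ₊₁ = (n − mₖ₊₁²)/dₖ, aₖ₊₁ = ⌊(a₀+mₖ₊₁)/dₖ₊₁⌋:
  k=1: m=47, d=89, a=1
  k=2: m=42, d=6, a=14
  k=3: m=42, d=89, a=1
  k=4: m=47, d=1, a=94
d=1 and a=2a₀=94 at k=4, so the next step gives (m, d) = (47, 89) again — its k=1 value — and the period has length 4.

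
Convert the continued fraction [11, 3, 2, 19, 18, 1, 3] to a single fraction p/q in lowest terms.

Using pₖ = aₖpₖ₋₁ + pₖ₋₂ and qₖ = aₖqₖ₋₁ + qₖ₋₂:
  k=0: a=11, p=11, q=1
  k=1: a=3, p=34, q=3
  k=2: a=2, p=79, q=7
  k=3: a=19, p=1535, q=136
  k=4: a=18, p=27709, q=2455
  k=5: a=1, p=29244, q=2591
  k=6: a=3, p=115441, q=10228

115441/10228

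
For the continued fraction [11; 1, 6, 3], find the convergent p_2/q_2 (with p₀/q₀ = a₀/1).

83/7

Using pₖ = aₖpₖ₋₁ + pₖ₋₂, qₖ = aₖqₖ₋₁ + qₖ₋₂ (with p₋₁=1, p₋₂=0, q₋₁=0, q₋₂=1):
  k=0: a=11, p=11, q=1
  k=1: a=1, p=12, q=1
  k=2: a=6, p=83, q=7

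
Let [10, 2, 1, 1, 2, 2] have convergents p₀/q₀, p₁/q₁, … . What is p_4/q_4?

135/13

Using pₖ = aₖpₖ₋₁ + pₖ₋₂, qₖ = aₖqₖ₋₁ + qₖ₋₂ (with p₋₁=1, p₋₂=0, q₋₁=0, q₋₂=1):
  k=0: a=10, p=10, q=1
  k=1: a=2, p=21, q=2
  k=2: a=1, p=31, q=3
  k=3: a=1, p=52, q=5
  k=4: a=2, p=135, q=13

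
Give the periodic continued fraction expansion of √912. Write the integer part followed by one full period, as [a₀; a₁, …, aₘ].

a₀ = ⌊√912⌋ = 30.
With m₀=0, d₀=1 and mₖ₊₁ = dₖaₖ − mₖ, dₖ₊₁ = (n − mₖ₊₁²)/dₖ, aₖ₊₁ = ⌊(a₀+mₖ₊₁)/dₖ₊₁⌋:
  k=1: m=30, d=12, a=5
  k=2: m=30, d=1, a=60
d=1 and a=2a₀=60 at k=2, so the next step gives (m, d) = (30, 12) again — its k=1 value — and the period has length 2.

[30; 5, 60]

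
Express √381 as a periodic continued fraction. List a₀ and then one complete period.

a₀ = ⌊√381⌋ = 19.
With m₀=0, d₀=1 and mₖ₊₁ = dₖaₖ − mₖ, dₖ₊₁ = (n − mₖ₊₁²)/dₖ, aₖ₊₁ = ⌊(a₀+mₖ₊₁)/dₖ₊₁⌋:
  k=1: m=19, d=20, a=1
  k=2: m=1, d=19, a=1
  k=3: m=18, d=3, a=12
  k=4: m=18, d=19, a=1
  k=5: m=1, d=20, a=1
  k=6: m=19, d=1, a=38
d=1 and a=2a₀=38 at k=6, so the next step gives (m, d) = (19, 20) again — its k=1 value — and the period has length 6.

[19; 1, 1, 12, 1, 1, 38]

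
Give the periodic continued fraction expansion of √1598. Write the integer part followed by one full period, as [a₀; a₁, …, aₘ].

a₀ = ⌊√1598⌋ = 39.

[39; 1, 38, 1, 78]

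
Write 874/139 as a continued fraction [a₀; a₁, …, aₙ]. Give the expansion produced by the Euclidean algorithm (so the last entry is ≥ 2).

874 = 6×139 + 40
139 = 3×40 + 19
40 = 2×19 + 2
19 = 9×2 + 1
2 = 2×1 + 0  (stop)
So 874/139 = [6; 3, 2, 9, 2].

[6; 3, 2, 9, 2]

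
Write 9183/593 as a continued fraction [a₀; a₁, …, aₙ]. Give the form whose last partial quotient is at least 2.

[15; 2, 16, 1, 16]

9183 = 15×593 + 288
593 = 2×288 + 17
288 = 16×17 + 16
17 = 1×16 + 1
16 = 16×1 + 0  (stop)
So 9183/593 = [15; 2, 16, 1, 16].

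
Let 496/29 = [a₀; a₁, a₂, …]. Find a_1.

496 = 17·29 + 3   →  a_0 = 17
29 = 9·3 + 2   →  a_1 = 9

9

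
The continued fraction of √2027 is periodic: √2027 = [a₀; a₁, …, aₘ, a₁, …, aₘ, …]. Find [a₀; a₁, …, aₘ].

a₀ = ⌊√2027⌋ = 45.
With m₀=0, d₀=1 and mₖ₊₁ = dₖaₖ − mₖ, dₖ₊₁ = (n − mₖ₊₁²)/dₖ, aₖ₊₁ = ⌊(a₀+mₖ₊₁)/dₖ₊₁⌋:
  k=1: m=45, d=2, a=45
  k=2: m=45, d=1, a=90
d=1 and a=2a₀=90 at k=2, so the next step gives (m, d) = (45, 2) again — its k=1 value — and the period has length 2.

[45; 45, 90]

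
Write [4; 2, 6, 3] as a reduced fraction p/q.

Using pₖ = aₖpₖ₋₁ + pₖ₋₂ and qₖ = aₖqₖ₋₁ + qₖ₋₂:
  k=0: a=4, p=4, q=1
  k=1: a=2, p=9, q=2
  k=2: a=6, p=58, q=13
  k=3: a=3, p=183, q=41

183/41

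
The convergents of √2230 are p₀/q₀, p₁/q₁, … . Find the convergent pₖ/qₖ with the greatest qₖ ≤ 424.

16103/341

√2230 = [47; 4, 2, 18, 2, 4, 94, …] (period length 6).
Convergents:
  p_0/q_0 = 47/1
  p_1/q_1 = 189/4
  p_2/q_2 = 425/9
  p_3/q_3 = 7839/166
  p_4/q_4 = 16103/341
  p_5/q_5 = 72251/1530
q_4 = 341 ≤ 424 < 1530 = q_5, so the answer is 16103/341.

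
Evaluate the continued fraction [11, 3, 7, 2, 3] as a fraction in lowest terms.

1845/163

Using pₖ = aₖpₖ₋₁ + pₖ₋₂ and qₖ = aₖqₖ₋₁ + qₖ₋₂:
  k=0: a=11, p=11, q=1
  k=1: a=3, p=34, q=3
  k=2: a=7, p=249, q=22
  k=3: a=2, p=532, q=47
  k=4: a=3, p=1845, q=163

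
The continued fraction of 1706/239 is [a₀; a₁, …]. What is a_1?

7

1706 = 7·239 + 33   →  a_0 = 7
239 = 7·33 + 8   →  a_1 = 7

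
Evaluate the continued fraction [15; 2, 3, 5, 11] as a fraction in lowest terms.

6389/414

Using pₖ = aₖpₖ₋₁ + pₖ₋₂ and qₖ = aₖqₖ₋₁ + qₖ₋₂:
  k=0: a=15, p=15, q=1
  k=1: a=2, p=31, q=2
  k=2: a=3, p=108, q=7
  k=3: a=5, p=571, q=37
  k=4: a=11, p=6389, q=414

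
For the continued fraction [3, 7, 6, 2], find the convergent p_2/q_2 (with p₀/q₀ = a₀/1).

135/43

Using pₖ = aₖpₖ₋₁ + pₖ₋₂, qₖ = aₖqₖ₋₁ + qₖ₋₂ (with p₋₁=1, p₋₂=0, q₋₁=0, q₋₂=1):
  k=0: a=3, p=3, q=1
  k=1: a=7, p=22, q=7
  k=2: a=6, p=135, q=43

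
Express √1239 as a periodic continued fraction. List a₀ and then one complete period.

[35; 5, 70]

a₀ = ⌊√1239⌋ = 35.
With m₀=0, d₀=1 and mₖ₊₁ = dₖaₖ − mₖ, dₖ₊₁ = (n − mₖ₊₁²)/dₖ, aₖ₊₁ = ⌊(a₀+mₖ₊₁)/dₖ₊₁⌋:
  k=1: m=35, d=14, a=5
  k=2: m=35, d=1, a=70
d=1 and a=2a₀=70 at k=2, so the next step gives (m, d) = (35, 14) again — its k=1 value — and the period has length 2.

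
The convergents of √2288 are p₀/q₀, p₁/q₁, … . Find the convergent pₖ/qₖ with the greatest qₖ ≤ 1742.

27504/575

√2288 = [47; 1, 4, 1, 94, …] (period length 4).
Convergents:
  p_0/q_0 = 47/1
  p_1/q_1 = 48/1
  p_2/q_2 = 239/5
  p_3/q_3 = 287/6
  p_4/q_4 = 27217/569
  p_5/q_5 = 27504/575
  p_6/q_6 = 137233/2869
q_5 = 575 ≤ 1742 < 2869 = q_6, so the answer is 27504/575.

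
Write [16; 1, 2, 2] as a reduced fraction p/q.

Using pₖ = aₖpₖ₋₁ + pₖ₋₂ and qₖ = aₖqₖ₋₁ + qₖ₋₂:
  k=0: a=16, p=16, q=1
  k=1: a=1, p=17, q=1
  k=2: a=2, p=50, q=3
  k=3: a=2, p=117, q=7

117/7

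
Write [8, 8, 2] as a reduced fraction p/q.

Using pₖ = aₖpₖ₋₁ + pₖ₋₂ and qₖ = aₖqₖ₋₁ + qₖ₋₂:
  k=0: a=8, p=8, q=1
  k=1: a=8, p=65, q=8
  k=2: a=2, p=138, q=17

138/17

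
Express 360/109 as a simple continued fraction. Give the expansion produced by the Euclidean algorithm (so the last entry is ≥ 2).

[3; 3, 3, 3, 3]

360 = 3·109 + 33
109 = 3·33 + 10
33 = 3·10 + 3
10 = 3·3 + 1
3 = 3·1 + 0  (stop)
So 360/109 = [3; 3, 3, 3, 3].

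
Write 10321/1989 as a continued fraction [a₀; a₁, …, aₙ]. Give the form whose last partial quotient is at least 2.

10321 = 5×1989 + 376
1989 = 5×376 + 109
376 = 3×109 + 49
109 = 2×49 + 11
49 = 4×11 + 5
11 = 2×5 + 1
5 = 5×1 + 0  (stop)
So 10321/1989 = [5; 5, 3, 2, 4, 2, 5].

[5; 5, 3, 2, 4, 2, 5]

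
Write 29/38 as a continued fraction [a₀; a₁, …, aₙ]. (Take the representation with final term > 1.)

[0; 1, 3, 4, 2]

29 = 0·38 + 29
38 = 1·29 + 9
29 = 3·9 + 2
9 = 4·2 + 1
2 = 2·1 + 0  (stop)
So 29/38 = [0; 1, 3, 4, 2].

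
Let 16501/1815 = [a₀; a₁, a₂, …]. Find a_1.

10

16501 = 9·1815 + 166   →  a_0 = 9
1815 = 10·166 + 155   →  a_1 = 10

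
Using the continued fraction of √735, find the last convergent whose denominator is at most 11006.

√735 = [27; 9, 54, …] (period length 2).
Convergents:
  p_0/q_0 = 27/1
  p_1/q_1 = 244/9
  p_2/q_2 = 13203/487
  p_3/q_3 = 119071/4392
  p_4/q_4 = 6443037/237655
q_3 = 4392 ≤ 11006 < 237655 = q_4, so the answer is 119071/4392.

119071/4392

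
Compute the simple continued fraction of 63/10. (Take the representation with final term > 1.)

[6; 3, 3]

63 = 6×10 + 3
10 = 3×3 + 1
3 = 3×1 + 0  (stop)
So 63/10 = [6; 3, 3].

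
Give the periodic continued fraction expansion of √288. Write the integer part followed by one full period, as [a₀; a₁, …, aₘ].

[16; 1, 32]

a₀ = ⌊√288⌋ = 16.
With m₀=0, d₀=1 and mₖ₊₁ = dₖaₖ − mₖ, dₖ₊₁ = (n − mₖ₊₁²)/dₖ, aₖ₊₁ = ⌊(a₀+mₖ₊₁)/dₖ₊₁⌋:
  k=1: m=16, d=32, a=1
  k=2: m=16, d=1, a=32
d=1 and a=2a₀=32 at k=2, so the next step gives (m, d) = (16, 32) again — its k=1 value — and the period has length 2.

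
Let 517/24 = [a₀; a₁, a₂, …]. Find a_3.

5

517 = 21·24 + 13   →  a_0 = 21
24 = 1·13 + 11   →  a_1 = 1
13 = 1·11 + 2   →  a_2 = 1
11 = 5·2 + 1   →  a_3 = 5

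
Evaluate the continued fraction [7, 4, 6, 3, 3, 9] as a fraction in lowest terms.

Fold from the inside: start with 9/1.
  3 + 1/9 = 28/9
  3 + 9/28 = 93/28
  6 + 28/93 = 586/93
  4 + 93/586 = 2437/586
  7 + 586/2437 = 17645/2437

17645/2437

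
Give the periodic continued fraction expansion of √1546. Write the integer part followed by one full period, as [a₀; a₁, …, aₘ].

a₀ = ⌊√1546⌋ = 39.
With m₀=0, d₀=1 and mₖ₊₁ = dₖaₖ − mₖ, dₖ₊₁ = (n − mₖ₊₁²)/dₖ, aₖ₊₁ = ⌊(a₀+mₖ₊₁)/dₖ₊₁⌋:
  k=1: m=39, d=25, a=3
  k=2: m=36, d=10, a=7
  k=3: m=34, d=39, a=1
  k=4: m=5, d=39, a=1
  k=5: m=34, d=10, a=7
  k=6: m=36, d=25, a=3
  k=7: m=39, d=1, a=78
d=1 and a=2a₀=78 at k=7, so the next step gives (m, d) = (39, 25) again — its k=1 value — and the period has length 7.

[39; 3, 7, 1, 1, 7, 3, 78]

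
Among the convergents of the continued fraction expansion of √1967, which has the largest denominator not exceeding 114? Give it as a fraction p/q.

√1967 = [44; 2, 1, 5, 1, 2, 88, …] (period length 6).
Convergents:
  p_0/q_0 = 44/1
  p_1/q_1 = 89/2
  p_2/q_2 = 133/3
  p_3/q_3 = 754/17
  p_4/q_4 = 887/20
  p_5/q_5 = 2528/57
  p_6/q_6 = 223351/5036
q_5 = 57 ≤ 114 < 5036 = q_6, so the answer is 2528/57.

2528/57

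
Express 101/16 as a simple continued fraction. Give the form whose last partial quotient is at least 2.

101 = 6*16 + 5
16 = 3*5 + 1
5 = 5*1 + 0  (stop)
So 101/16 = [6; 3, 5].

[6; 3, 5]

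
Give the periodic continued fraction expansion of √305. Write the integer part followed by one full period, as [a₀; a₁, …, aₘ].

a₀ = ⌊√305⌋ = 17.
With m₀=0, d₀=1 and mₖ₊₁ = dₖaₖ − mₖ, dₖ₊₁ = (n − mₖ₊₁²)/dₖ, aₖ₊₁ = ⌊(a₀+mₖ₊₁)/dₖ₊₁⌋:
  k=1: m=17, d=16, a=2
  k=2: m=15, d=5, a=6
  k=3: m=15, d=16, a=2
  k=4: m=17, d=1, a=34
d=1 and a=2a₀=34 at k=4, so the next step gives (m, d) = (17, 16) again — its k=1 value — and the period has length 4.

[17; 2, 6, 2, 34]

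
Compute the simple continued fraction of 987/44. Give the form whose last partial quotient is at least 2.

[22; 2, 3, 6]

987 = 22*44 + 19
44 = 2*19 + 6
19 = 3*6 + 1
6 = 6*1 + 0  (stop)
So 987/44 = [22; 2, 3, 6].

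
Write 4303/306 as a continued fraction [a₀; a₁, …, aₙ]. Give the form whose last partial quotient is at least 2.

[14; 16, 9, 2]

4303 = 14·306 + 19
306 = 16·19 + 2
19 = 9·2 + 1
2 = 2·1 + 0  (stop)
So 4303/306 = [14; 16, 9, 2].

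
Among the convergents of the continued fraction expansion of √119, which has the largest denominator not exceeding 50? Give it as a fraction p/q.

120/11

√119 = [10; 1, 9, 1, 20, …] (period length 4).
Convergents:
  p_0/q_0 = 10/1
  p_1/q_1 = 11/1
  p_2/q_2 = 109/10
  p_3/q_3 = 120/11
  p_4/q_4 = 2509/230
q_3 = 11 ≤ 50 < 230 = q_4, so the answer is 120/11.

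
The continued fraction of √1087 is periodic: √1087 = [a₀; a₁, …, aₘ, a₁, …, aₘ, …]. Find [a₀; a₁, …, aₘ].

[32; 1, 31, 1, 64]

a₀ = ⌊√1087⌋ = 32.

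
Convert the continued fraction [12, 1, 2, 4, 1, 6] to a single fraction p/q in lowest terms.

Using pₖ = aₖpₖ₋₁ + pₖ₋₂ and qₖ = aₖqₖ₋₁ + qₖ₋₂:
  k=0: a=12, p=12, q=1
  k=1: a=1, p=13, q=1
  k=2: a=2, p=38, q=3
  k=3: a=4, p=165, q=13
  k=4: a=1, p=203, q=16
  k=5: a=6, p=1383, q=109

1383/109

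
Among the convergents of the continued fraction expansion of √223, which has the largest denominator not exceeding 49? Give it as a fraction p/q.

224/15

√223 = [14; 1, 13, 1, 28, …] (period length 4).
Convergents:
  p_0/q_0 = 14/1
  p_1/q_1 = 15/1
  p_2/q_2 = 209/14
  p_3/q_3 = 224/15
  p_4/q_4 = 6481/434
q_3 = 15 ≤ 49 < 434 = q_4, so the answer is 224/15.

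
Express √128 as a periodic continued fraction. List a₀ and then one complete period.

[11; 3, 5, 3, 22]

a₀ = ⌊√128⌋ = 11.
With m₀=0, d₀=1 and mₖ₊₁ = dₖaₖ − mₖ, dₖ₊₁ = (n − mₖ₊₁²)/dₖ, aₖ₊₁ = ⌊(a₀+mₖ₊₁)/dₖ₊₁⌋:
  k=1: m=11, d=7, a=3
  k=2: m=10, d=4, a=5
  k=3: m=10, d=7, a=3
  k=4: m=11, d=1, a=22
d=1 and a=2a₀=22 at k=4, so the next step gives (m, d) = (11, 7) again — its k=1 value — and the period has length 4.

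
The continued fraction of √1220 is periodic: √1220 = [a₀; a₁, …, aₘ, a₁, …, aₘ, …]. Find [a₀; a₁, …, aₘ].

a₀ = ⌊√1220⌋ = 34.
With m₀=0, d₀=1 and mₖ₊₁ = dₖaₖ − mₖ, dₖ₊₁ = (n − mₖ₊₁²)/dₖ, aₖ₊₁ = ⌊(a₀+mₖ₊₁)/dₖ₊₁⌋:
  k=1: m=34, d=64, a=1
  k=2: m=30, d=5, a=12
  k=3: m=30, d=64, a=1
  k=4: m=34, d=1, a=68
d=1 and a=2a₀=68 at k=4, so the next step gives (m, d) = (34, 64) again — its k=1 value — and the period has length 4.

[34; 1, 12, 1, 68]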